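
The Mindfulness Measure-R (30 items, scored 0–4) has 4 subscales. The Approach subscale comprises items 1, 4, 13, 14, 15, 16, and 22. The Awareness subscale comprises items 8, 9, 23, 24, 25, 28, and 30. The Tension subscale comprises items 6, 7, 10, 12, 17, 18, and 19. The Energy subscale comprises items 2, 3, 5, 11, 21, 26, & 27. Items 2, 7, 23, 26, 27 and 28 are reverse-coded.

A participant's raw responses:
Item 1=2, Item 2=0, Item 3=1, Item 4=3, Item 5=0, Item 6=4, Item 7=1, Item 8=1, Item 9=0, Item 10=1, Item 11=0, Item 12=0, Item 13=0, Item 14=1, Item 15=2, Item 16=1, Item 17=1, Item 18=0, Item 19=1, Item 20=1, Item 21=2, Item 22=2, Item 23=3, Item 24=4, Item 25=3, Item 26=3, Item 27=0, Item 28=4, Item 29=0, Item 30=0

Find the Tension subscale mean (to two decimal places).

Tension items: 6, 7, 10, 12, 17, 18, 19.
Of these, item 7 is reverse-coded; reverse-coded value = 4 − response.
  item 6: 4
  item 7: 4 − 1 = 3
  item 10: 1
  item 12: 0
  item 17: 1
  item 18: 0
  item 19: 1
Sum = 4 + 3 + 1 + 0 + 1 + 0 + 1 = 10
Mean = 10 / 7 = 1.43

1.43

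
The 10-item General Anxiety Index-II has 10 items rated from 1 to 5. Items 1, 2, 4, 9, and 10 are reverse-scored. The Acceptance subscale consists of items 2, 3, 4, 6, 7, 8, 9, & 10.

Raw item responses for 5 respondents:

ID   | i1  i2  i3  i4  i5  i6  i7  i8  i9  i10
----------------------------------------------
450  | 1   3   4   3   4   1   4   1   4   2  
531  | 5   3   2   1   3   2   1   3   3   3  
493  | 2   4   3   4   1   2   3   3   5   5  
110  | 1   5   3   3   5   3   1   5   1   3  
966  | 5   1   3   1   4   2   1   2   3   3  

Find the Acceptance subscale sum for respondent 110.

24

Respondent 110 raw: 1, 5, 3, 3, 5, 3, 1, 5, 1, 3.
Acceptance items: 2, 3, 4, 6, 7, 8, 9, 10.
Reverse-coded (on a 1–5 scale, reversed = 6 − raw):
  item 2: 6 − 5 = 1
  item 3: 3
  item 4: 6 − 3 = 3
  item 6: 3
  item 7: 1
  item 8: 5
  item 9: 6 − 1 = 5
  item 10: 6 − 3 = 3
Sum = 1 + 3 + 3 + 3 + 1 + 5 + 5 + 3 = 24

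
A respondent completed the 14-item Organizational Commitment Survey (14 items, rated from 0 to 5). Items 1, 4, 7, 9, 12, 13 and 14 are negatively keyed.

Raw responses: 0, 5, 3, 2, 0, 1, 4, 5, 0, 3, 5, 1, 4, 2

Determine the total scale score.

44

Raw sum = 35. Negatively keyed items: 1, 4, 7, 9, 12, 13, 14; their raw sum = 13.
Each reversal replaces raw with 5 − raw, changing the total by 5 − 2·raw per item.
Total = 35 + 7·5 − 2·13 = 35 + 35 − 26 = 44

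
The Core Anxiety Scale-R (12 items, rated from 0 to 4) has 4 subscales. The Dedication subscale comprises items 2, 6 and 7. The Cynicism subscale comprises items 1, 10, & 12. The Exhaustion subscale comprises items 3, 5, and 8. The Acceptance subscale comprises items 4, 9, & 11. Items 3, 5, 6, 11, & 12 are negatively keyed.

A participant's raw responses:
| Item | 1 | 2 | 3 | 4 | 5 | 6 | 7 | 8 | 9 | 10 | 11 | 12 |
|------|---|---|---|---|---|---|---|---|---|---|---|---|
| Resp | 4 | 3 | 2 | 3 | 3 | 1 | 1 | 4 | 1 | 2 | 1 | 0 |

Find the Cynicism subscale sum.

10

Cynicism items: 1, 10, 12.
Of these, item 12 is negatively keyed; reversed = (0+4) − raw = 4 − raw.
  item 1: 4
  item 10: 2
  item 12: 4 − 0 = 4
Sum = 4 + 2 + 4 = 10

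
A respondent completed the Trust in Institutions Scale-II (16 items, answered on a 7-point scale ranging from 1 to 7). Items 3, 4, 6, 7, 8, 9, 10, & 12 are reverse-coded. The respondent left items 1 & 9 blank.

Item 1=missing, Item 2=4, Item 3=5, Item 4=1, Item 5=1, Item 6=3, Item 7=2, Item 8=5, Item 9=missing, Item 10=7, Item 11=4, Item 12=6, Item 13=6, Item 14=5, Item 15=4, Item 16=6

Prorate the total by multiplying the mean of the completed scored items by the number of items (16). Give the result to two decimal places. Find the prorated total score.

Reverse-coded (on a 1–7 scale, reversed = 8 − raw):
  item 3: 8 − 5 = 3
  item 4: 8 − 1 = 7
  item 6: 8 − 3 = 5
  item 7: 8 − 2 = 6
  item 8: 8 − 5 = 3
  item 10: 8 − 7 = 1
  item 12: 8 − 6 = 2
Completed scored items (14 of 16): 4, 3, 7, 1, 5, 6, 3, 1, 4, 2, 6, 5, 4, 6; sum = 57.
Person mean = 57 / 14 ≈ 4.0714
Prorated total = (57 / 14) × 16 = 65.14 (to 2 dp)

65.14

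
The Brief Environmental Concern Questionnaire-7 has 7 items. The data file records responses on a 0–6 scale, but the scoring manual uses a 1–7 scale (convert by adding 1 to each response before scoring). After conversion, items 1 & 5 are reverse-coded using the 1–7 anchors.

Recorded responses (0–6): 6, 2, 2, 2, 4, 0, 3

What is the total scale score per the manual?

18

Convert to 1–7: 7, 3, 3, 3, 5, 1, 4
Reverse-coded (reversed = (1+7) − raw = 8 − raw):
  item 1: 8 − 7 = 1
  item 5: 8 − 5 = 3
Scored: 1, 3, 3, 3, 3, 1, 4
Total = 18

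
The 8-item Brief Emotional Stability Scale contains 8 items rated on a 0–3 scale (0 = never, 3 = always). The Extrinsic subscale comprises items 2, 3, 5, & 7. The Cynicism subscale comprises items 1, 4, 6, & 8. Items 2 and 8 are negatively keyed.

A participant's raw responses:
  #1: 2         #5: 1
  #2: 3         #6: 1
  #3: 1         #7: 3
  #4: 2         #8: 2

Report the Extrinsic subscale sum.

Extrinsic items: 2, 3, 5, 7.
Of these, item 2 is negatively keyed; reversed = (0+3) − raw = 3 − raw.
  item 2: 3 − 3 = 0
  item 3: 1
  item 5: 1
  item 7: 3
Sum = 0 + 1 + 1 + 3 = 5

5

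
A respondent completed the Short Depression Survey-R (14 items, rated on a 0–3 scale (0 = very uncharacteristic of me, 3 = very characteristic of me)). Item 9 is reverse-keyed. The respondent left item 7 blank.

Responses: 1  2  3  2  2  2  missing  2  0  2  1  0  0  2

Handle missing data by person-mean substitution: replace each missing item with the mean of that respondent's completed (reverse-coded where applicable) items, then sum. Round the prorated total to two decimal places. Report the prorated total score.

23.69

Reverse-coded (on a 0–3 scale, reversed = 3 − raw):
  item 9: 3 − 0 = 3
Completed scored items (13 of 14): 1, 2, 3, 2, 2, 2, 2, 3, 2, 1, 0, 0, 2; sum = 22.
Person mean = 22 / 13 ≈ 1.6923
Prorated total = (22 / 13) × 14 = 23.69 (to 2 dp)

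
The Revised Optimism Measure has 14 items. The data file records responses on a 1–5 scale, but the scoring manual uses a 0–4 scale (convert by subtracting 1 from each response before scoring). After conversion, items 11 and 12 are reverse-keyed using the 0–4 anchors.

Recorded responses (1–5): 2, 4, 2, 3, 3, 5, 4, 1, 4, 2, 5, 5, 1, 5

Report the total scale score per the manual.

Convert to 0–4: 1, 3, 1, 2, 2, 4, 3, 0, 3, 1, 4, 4, 0, 4
Reverse-coded (reversed = (0+4) − raw = 4 − raw):
  item 11: 4 − 4 = 0
  item 12: 4 − 4 = 0
Scored: 1, 3, 1, 2, 2, 4, 3, 0, 3, 1, 0, 0, 0, 4
Total = 24

24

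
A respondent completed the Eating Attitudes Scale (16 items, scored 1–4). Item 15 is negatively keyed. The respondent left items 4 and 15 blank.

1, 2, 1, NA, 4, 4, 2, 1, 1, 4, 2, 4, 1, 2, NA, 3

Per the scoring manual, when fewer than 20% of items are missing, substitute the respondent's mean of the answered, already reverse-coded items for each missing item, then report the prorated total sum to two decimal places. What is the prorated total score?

Reverse-coded (on a 1–4 scale, reversed = 5 − raw):
Completed scored items (14 of 16): 1, 2, 1, 4, 4, 2, 1, 1, 4, 2, 4, 1, 2, 3; sum = 32.
Person mean = 32 / 14 ≈ 2.2857
Prorated total = (32 / 14) × 16 = 36.57 (to 2 dp)

36.57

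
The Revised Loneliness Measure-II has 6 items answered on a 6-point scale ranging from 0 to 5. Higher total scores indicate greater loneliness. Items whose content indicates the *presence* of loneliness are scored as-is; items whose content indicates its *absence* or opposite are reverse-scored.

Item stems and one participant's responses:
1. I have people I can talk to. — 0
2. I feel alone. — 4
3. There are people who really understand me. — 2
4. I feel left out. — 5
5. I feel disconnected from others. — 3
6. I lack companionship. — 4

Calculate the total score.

24

Items 1, 3 describe the absence/opposite of loneliness → reverse-score.
on a 0–5 scale, reversed = 5 − raw.
  item 1: 5 − 0 = 5
  item 2: 4
  item 3: 5 − 2 = 3
  item 4: 5
  item 5: 3
  item 6: 4
Total = 5 + 4 + 3 + 5 + 3 + 4 = 24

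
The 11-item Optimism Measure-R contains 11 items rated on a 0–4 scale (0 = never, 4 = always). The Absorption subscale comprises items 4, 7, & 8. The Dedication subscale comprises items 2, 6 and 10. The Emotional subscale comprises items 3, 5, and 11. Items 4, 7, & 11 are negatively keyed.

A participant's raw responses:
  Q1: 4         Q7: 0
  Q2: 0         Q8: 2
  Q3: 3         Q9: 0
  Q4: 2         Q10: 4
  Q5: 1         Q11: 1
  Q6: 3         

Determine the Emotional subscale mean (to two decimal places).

Emotional items: 3, 5, 11.
Of these, item 11 is negatively keyed; reverse-coded value = 4 − response.
  item 3: 3
  item 5: 1
  item 11: 4 − 1 = 3
Sum = 3 + 1 + 3 = 7
Mean = 7 / 3 = 2.33

2.33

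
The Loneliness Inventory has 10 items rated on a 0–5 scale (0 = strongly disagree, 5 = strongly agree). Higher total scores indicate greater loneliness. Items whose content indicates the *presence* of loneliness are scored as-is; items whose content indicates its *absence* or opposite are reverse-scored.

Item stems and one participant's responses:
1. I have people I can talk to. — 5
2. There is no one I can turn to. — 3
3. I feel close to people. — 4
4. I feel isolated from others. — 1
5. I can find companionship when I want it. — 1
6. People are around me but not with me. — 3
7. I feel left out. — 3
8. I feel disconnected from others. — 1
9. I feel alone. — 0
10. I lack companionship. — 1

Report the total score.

Items 1, 3, 5 describe the absence/opposite of loneliness → reverse-score.
reverse-coded value = 5 − response.
  item 1: 5 − 5 = 0
  item 2: 3
  item 3: 5 − 4 = 1
  item 4: 1
  item 5: 5 − 1 = 4
  item 6: 3
  item 7: 3
  item 8: 1
  item 9: 0
  item 10: 1
Total = 0 + 3 + 1 + 1 + 4 + 3 + 3 + 1 + 0 + 1 = 17

17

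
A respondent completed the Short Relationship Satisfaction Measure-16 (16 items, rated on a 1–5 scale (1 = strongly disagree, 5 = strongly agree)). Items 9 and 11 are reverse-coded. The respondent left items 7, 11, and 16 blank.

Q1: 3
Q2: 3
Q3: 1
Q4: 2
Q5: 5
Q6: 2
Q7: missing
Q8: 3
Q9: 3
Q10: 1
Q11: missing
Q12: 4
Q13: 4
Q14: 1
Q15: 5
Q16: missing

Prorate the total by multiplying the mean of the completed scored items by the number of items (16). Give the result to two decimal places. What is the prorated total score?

Reverse-coded (reversed = (1+5) − raw = 6 − raw):
  item 9: 6 − 3 = 3
Completed scored items (13 of 16): 3, 3, 1, 2, 5, 2, 3, 3, 1, 4, 4, 1, 5; sum = 37.
Person mean = 37 / 13 ≈ 2.8462
Prorated total = (37 / 13) × 16 = 45.54 (to 2 dp)

45.54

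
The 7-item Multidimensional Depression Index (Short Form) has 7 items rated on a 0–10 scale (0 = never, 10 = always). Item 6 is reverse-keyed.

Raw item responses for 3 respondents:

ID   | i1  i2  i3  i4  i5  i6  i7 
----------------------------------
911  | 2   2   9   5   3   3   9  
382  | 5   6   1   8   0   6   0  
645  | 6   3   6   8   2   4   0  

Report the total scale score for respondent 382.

Respondent 382 raw: 5, 6, 1, 8, 0, 6, 0.
Reverse-coded (reverse-coded value = 10 − response):
  item 1: 5
  item 2: 6
  item 3: 1
  item 4: 8
  item 5: 0
  item 6: 10 − 6 = 4
  item 7: 0
Sum = 5 + 6 + 1 + 8 + 0 + 4 + 0 = 24

24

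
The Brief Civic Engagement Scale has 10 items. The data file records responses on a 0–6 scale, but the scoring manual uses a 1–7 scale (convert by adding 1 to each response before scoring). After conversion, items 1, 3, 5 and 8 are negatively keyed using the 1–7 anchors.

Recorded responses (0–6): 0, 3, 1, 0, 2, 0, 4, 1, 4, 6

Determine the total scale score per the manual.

47

Convert to 1–7: 1, 4, 2, 1, 3, 1, 5, 2, 5, 7
Reverse-coded (on a 1–7 scale, reversed = 8 − raw):
  item 1: 8 − 1 = 7
  item 3: 8 − 2 = 6
  item 5: 8 − 3 = 5
  item 8: 8 − 2 = 6
Scored: 7, 4, 6, 1, 5, 1, 5, 6, 5, 7
Total = 47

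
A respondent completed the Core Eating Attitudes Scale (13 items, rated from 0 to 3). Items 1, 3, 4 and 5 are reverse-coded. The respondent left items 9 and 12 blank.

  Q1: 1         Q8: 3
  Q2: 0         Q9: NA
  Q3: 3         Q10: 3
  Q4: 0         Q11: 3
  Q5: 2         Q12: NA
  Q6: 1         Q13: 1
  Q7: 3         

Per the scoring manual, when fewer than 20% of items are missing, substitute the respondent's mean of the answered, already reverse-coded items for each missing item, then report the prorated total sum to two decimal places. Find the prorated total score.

23.64

Reverse-coded (on a 0–3 scale, reversed = 3 − raw):
  item 1: 3 − 1 = 2
  item 3: 3 − 3 = 0
  item 4: 3 − 0 = 3
  item 5: 3 − 2 = 1
Completed scored items (11 of 13): 2, 0, 0, 3, 1, 1, 3, 3, 3, 3, 1; sum = 20.
Person mean = 20 / 11 ≈ 1.8182
Prorated total = (20 / 11) × 13 = 23.64 (to 2 dp)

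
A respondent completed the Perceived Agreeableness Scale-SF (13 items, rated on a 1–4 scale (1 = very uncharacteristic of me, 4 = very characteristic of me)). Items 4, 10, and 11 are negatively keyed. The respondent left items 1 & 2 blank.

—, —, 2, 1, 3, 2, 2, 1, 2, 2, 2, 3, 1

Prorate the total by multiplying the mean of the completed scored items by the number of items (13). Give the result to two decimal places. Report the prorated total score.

Reverse-coded (reversed = (1+4) − raw = 5 − raw):
  item 4: 5 − 1 = 4
  item 10: 5 − 2 = 3
  item 11: 5 − 2 = 3
Completed scored items (11 of 13): 2, 4, 3, 2, 2, 1, 2, 3, 3, 3, 1; sum = 26.
Person mean = 26 / 11 ≈ 2.3636
Prorated total = (26 / 11) × 13 = 30.73 (to 2 dp)

30.73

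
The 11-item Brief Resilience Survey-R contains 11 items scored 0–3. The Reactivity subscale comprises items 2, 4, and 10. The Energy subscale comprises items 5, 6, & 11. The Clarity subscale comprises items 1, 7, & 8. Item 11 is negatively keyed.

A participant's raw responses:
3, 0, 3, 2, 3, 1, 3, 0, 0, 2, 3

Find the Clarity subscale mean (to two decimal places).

Clarity items: 1, 7, 8.
  item 1: 3
  item 7: 3
  item 8: 0
Sum = 3 + 3 + 0 = 6
Mean = 6 / 3 = 2.00

2.00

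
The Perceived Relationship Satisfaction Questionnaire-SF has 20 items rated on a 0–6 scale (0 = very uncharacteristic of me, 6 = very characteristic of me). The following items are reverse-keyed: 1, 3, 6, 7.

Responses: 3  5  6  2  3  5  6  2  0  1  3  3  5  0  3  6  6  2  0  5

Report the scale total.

Reverse-coded items (reversed = (0+6) − raw = 6 − raw):
  item 1: 6 − 3 = 3
  item 3: 6 − 6 = 0
  item 6: 6 − 5 = 1
  item 7: 6 − 6 = 0
After reverse-coding: 3, 5, 0, 2, 3, 1, 0, 2, 0, 1, 3, 3, 5, 0, 3, 6, 6, 2, 0, 5
Total = 3 + 5 + 0 + 2 + 3 + 1 + 0 + 2 + 0 + 1 + 3 + 3 + 5 + 0 + 3 + 6 + 6 + 2 + 0 + 5 = 50

50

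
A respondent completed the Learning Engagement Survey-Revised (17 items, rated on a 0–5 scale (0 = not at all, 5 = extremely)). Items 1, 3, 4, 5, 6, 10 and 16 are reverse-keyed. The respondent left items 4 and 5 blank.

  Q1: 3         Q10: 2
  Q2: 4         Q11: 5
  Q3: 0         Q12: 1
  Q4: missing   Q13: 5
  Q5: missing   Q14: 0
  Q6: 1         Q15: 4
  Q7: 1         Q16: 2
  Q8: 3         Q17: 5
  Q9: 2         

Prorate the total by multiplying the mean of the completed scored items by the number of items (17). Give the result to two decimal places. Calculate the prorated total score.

Reverse-coded (reversed = (0+5) − raw = 5 − raw):
  item 1: 5 − 3 = 2
  item 3: 5 − 0 = 5
  item 6: 5 − 1 = 4
  item 10: 5 − 2 = 3
  item 16: 5 − 2 = 3
Completed scored items (15 of 17): 2, 4, 5, 4, 1, 3, 2, 3, 5, 1, 5, 0, 4, 3, 5; sum = 47.
Person mean = 47 / 15 ≈ 3.1333
Prorated total = (47 / 15) × 17 = 53.27 (to 2 dp)

53.27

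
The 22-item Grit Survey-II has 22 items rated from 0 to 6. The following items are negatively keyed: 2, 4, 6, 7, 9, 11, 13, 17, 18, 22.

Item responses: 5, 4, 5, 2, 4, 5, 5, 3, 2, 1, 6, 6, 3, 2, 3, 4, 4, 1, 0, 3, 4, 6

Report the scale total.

Negatively keyed items use 6 − raw:
  item 2: 6 − 4 = 2
  item 4: 6 − 2 = 4
  item 6: 6 − 5 = 1
  item 7: 6 − 5 = 1
  item 9: 6 − 2 = 4
  item 11: 6 − 6 = 0
  item 13: 6 − 3 = 3
  item 17: 6 − 4 = 2
  item 18: 6 − 1 = 5
  item 22: 6 − 6 = 0
Scored responses: 5, 2, 5, 4, 4, 1, 1, 3, 4, 1, 0, 6, 3, 2, 3, 4, 2, 5, 0, 3, 4, 0
Total = 5 + 2 + 5 + 4 + 4 + 1 + 1 + 3 + 4 + 1 + 0 + 6 + 3 + 2 + 3 + 4 + 2 + 5 + 0 + 3 + 4 + 0 = 62

62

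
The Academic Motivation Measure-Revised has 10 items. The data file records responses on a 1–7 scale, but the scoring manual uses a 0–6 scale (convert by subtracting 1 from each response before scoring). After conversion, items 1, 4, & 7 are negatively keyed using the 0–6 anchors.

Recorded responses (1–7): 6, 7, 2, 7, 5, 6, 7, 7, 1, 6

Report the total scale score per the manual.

Convert to 0–6: 5, 6, 1, 6, 4, 5, 6, 6, 0, 5
Reverse-coded (reverse-coded value = 6 − response):
  item 1: 6 − 5 = 1
  item 4: 6 − 6 = 0
  item 7: 6 − 6 = 0
Scored: 1, 6, 1, 0, 4, 5, 0, 6, 0, 5
Total = 28

28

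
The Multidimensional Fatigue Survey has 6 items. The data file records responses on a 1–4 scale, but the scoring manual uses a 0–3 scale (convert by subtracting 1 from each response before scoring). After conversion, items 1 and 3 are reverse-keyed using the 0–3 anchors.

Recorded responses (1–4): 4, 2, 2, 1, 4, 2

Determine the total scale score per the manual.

Convert to 0–3: 3, 1, 1, 0, 3, 1
Reverse-coded (on a 0–3 scale, reversed = 3 − raw):
  item 1: 3 − 3 = 0
  item 3: 3 − 1 = 2
Scored: 0, 1, 2, 0, 3, 1
Total = 7

7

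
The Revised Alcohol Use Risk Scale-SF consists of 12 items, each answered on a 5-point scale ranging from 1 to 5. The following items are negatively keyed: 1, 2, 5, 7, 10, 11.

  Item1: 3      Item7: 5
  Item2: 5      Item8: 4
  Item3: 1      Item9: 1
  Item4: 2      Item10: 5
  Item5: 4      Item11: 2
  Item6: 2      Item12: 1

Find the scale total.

23

Reversing items 1, 2, 5, 7, 10 and 11 with 6 − raw:
Total = (6−3) + (6−5) + 1 + 2 + (6−4) + 2 + (6−5) + 4 + 1 + (6−5) + (6−2) + 1
      = 3 + 1 + 1 + 2 + 2 + 2 + 1 + 4 + 1 + 1 + 4 + 1 = 23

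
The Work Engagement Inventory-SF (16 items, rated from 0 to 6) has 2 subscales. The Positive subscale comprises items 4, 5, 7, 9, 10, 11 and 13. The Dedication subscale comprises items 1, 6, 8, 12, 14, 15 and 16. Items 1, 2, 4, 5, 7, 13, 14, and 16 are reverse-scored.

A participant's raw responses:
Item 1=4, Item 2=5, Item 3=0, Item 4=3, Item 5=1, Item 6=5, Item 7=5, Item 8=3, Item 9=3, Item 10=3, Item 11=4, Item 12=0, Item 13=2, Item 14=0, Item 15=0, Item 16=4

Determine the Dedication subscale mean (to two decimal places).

Dedication items: 1, 6, 8, 12, 14, 15, 16.
Of these, items 1, 14, and 16 are reverse-scored; on a 0–6 scale, reversed = 6 − raw.
  item 1: 6 − 4 = 2
  item 6: 5
  item 8: 3
  item 12: 0
  item 14: 6 − 0 = 6
  item 15: 0
  item 16: 6 − 4 = 2
Sum = 2 + 5 + 3 + 0 + 6 + 0 + 2 = 18
Mean = 18 / 7 = 2.57

2.57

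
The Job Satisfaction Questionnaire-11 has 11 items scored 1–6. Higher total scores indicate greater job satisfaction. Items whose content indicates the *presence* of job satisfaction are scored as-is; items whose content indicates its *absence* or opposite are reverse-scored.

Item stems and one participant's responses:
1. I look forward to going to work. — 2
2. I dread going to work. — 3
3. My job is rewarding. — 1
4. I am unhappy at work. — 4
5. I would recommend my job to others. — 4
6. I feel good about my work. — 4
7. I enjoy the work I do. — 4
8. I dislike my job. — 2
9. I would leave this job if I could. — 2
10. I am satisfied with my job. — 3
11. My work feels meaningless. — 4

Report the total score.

Items 2, 4, 8, 9, 11 describe the absence/opposite of job satisfaction → reverse-score.
reverse-coded value = 7 − response.
  item 1: 2
  item 2: 7 − 3 = 4
  item 3: 1
  item 4: 7 − 4 = 3
  item 5: 4
  item 6: 4
  item 7: 4
  item 8: 7 − 2 = 5
  item 9: 7 − 2 = 5
  item 10: 3
  item 11: 7 − 4 = 3
Total = 2 + 4 + 1 + 3 + 4 + 4 + 4 + 5 + 5 + 3 + 3 = 38

38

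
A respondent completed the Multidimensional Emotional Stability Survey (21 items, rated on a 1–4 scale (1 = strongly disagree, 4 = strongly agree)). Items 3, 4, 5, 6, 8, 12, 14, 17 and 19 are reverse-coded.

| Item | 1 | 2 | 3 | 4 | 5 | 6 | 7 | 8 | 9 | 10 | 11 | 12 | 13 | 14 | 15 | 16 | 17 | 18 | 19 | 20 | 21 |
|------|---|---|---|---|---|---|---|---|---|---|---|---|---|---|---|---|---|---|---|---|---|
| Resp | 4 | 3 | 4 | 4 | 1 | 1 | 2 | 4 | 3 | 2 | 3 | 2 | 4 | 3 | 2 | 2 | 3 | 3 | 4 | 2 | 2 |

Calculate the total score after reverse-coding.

Reverse-coded items (reversed = (1+4) − raw = 5 − raw):
  item 3: 5 − 4 = 1
  item 4: 5 − 4 = 1
  item 5: 5 − 1 = 4
  item 6: 5 − 1 = 4
  item 8: 5 − 4 = 1
  item 12: 5 − 2 = 3
  item 14: 5 − 3 = 2
  item 17: 5 − 3 = 2
  item 19: 5 − 4 = 1
After reverse-coding: 4, 3, 1, 1, 4, 4, 2, 1, 3, 2, 3, 3, 4, 2, 2, 2, 2, 3, 1, 2, 2
Total = 4 + 3 + 1 + 1 + 4 + 4 + 2 + 1 + 3 + 2 + 3 + 3 + 4 + 2 + 2 + 2 + 2 + 3 + 1 + 2 + 2 = 51

51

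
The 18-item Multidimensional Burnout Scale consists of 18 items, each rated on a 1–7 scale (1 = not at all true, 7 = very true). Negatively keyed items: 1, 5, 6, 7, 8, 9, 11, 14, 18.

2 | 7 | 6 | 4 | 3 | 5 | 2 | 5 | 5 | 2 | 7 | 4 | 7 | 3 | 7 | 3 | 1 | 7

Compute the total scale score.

74

Reverse-coded items (reverse-coded value = 8 − response):
  item 1: 8 − 2 = 6
  item 5: 8 − 3 = 5
  item 6: 8 − 5 = 3
  item 7: 8 − 2 = 6
  item 8: 8 − 5 = 3
  item 9: 8 − 5 = 3
  item 11: 8 − 7 = 1
  item 14: 8 − 3 = 5
  item 18: 8 − 7 = 1
Scored items: 6, 7, 6, 4, 5, 3, 6, 3, 3, 2, 1, 4, 7, 5, 7, 3, 1, 1
Total = 6 + 7 + 6 + 4 + 5 + 3 + 6 + 3 + 3 + 2 + 1 + 4 + 7 + 5 + 7 + 3 + 1 + 1 = 74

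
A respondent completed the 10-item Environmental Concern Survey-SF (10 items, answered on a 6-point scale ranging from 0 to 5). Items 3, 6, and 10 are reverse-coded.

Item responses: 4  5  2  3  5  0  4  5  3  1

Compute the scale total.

41

Reverse-coded items (reversed = (0+5) − raw = 5 − raw):
  item 3: 5 − 2 = 3
  item 6: 5 − 0 = 5
  item 10: 5 − 1 = 4
Scored responses: 4, 5, 3, 3, 5, 5, 4, 5, 3, 4
Total = 4 + 5 + 3 + 3 + 5 + 5 + 4 + 5 + 3 + 4 = 41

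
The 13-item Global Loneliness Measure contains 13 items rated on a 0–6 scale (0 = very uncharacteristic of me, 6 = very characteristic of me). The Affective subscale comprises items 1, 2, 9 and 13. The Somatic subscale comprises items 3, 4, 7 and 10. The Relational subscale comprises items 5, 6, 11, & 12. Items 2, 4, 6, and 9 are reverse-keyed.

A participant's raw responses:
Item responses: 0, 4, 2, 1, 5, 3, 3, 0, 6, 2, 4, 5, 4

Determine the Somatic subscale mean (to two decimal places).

Somatic items: 3, 4, 7, 10.
Of these, item 4 is reverse-keyed; on a 0–6 scale, reversed = 6 − raw.
  item 3: 2
  item 4: 6 − 1 = 5
  item 7: 3
  item 10: 2
Sum = 2 + 5 + 3 + 2 = 12
Mean = 12 / 4 = 3.00

3.00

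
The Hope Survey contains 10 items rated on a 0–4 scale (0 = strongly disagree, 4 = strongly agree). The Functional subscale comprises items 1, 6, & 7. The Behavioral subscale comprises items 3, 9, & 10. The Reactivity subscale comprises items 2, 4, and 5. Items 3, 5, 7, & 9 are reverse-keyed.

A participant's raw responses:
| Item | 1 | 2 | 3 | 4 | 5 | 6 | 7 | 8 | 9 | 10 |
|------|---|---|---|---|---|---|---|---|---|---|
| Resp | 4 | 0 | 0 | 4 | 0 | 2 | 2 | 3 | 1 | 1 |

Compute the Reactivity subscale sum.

8

Reactivity items: 2, 4, 5.
Of these, item 5 is reverse-keyed; on a 0–4 scale, reversed = 4 − raw.
  item 2: 0
  item 4: 4
  item 5: 4 − 0 = 4
Sum = 0 + 4 + 4 = 8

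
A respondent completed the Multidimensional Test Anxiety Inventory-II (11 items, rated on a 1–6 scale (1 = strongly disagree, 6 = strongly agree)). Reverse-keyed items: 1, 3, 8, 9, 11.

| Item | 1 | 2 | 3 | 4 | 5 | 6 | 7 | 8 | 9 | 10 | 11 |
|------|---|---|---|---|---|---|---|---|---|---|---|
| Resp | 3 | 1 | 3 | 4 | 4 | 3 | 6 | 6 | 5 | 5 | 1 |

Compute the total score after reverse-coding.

40

Reverse-coded items (reverse-coded value = 7 − response):
  item 1: 7 − 3 = 4
  item 3: 7 − 3 = 4
  item 8: 7 − 6 = 1
  item 9: 7 − 5 = 2
  item 11: 7 − 1 = 6
After reverse-coding: 4, 1, 4, 4, 4, 3, 6, 1, 2, 5, 6
Total = 4 + 1 + 4 + 4 + 4 + 3 + 6 + 1 + 2 + 5 + 6 = 40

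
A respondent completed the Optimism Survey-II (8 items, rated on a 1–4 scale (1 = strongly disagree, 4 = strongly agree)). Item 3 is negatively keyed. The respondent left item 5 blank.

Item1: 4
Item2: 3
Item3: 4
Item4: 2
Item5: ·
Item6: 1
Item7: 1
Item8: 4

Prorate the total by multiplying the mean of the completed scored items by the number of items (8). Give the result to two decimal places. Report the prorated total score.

18.29

Reverse-coded (reversed = (1+4) − raw = 5 − raw):
  item 3: 5 − 4 = 1
Completed scored items (7 of 8): 4, 3, 1, 2, 1, 1, 4; sum = 16.
Person mean = 16 / 7 ≈ 2.2857
Prorated total = (16 / 7) × 8 = 18.29 (to 2 dp)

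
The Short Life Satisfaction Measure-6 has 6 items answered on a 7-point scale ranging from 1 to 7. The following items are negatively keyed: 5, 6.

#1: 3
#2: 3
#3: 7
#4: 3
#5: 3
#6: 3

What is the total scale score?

26

Reversing items 5 and 6 with 8 − raw:
Total = 3 + 3 + 7 + 3 + (8−3) + (8−3)
      = 3 + 3 + 7 + 3 + 5 + 5 = 26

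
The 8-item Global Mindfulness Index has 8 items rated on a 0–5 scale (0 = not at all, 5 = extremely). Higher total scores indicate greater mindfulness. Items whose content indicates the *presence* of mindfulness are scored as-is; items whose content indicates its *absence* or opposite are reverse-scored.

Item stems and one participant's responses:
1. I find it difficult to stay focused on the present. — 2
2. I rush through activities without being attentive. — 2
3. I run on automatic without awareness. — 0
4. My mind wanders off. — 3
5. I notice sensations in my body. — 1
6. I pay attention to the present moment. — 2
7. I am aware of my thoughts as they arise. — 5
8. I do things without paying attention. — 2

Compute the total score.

Items 1, 2, 3, 4, 8 describe the absence/opposite of mindfulness → reverse-score.
reversed = (0+5) − raw = 5 − raw.
  item 1: 5 − 2 = 3
  item 2: 5 − 2 = 3
  item 3: 5 − 0 = 5
  item 4: 5 − 3 = 2
  item 5: 1
  item 6: 2
  item 7: 5
  item 8: 5 − 2 = 3
Total = 3 + 3 + 5 + 2 + 1 + 2 + 5 + 3 = 24

24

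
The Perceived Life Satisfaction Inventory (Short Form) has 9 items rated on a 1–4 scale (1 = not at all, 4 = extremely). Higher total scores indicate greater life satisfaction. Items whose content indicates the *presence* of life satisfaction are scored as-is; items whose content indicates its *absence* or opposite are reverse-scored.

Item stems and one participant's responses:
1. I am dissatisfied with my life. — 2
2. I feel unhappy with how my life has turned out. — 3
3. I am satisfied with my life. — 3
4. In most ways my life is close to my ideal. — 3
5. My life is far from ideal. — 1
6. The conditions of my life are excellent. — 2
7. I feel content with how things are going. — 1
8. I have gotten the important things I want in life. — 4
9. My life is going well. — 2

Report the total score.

24

Items 1, 2, 5 describe the absence/opposite of life satisfaction → reverse-score.
on a 1–4 scale, reversed = 5 − raw.
  item 1: 5 − 2 = 3
  item 2: 5 − 3 = 2
  item 3: 3
  item 4: 3
  item 5: 5 − 1 = 4
  item 6: 2
  item 7: 1
  item 8: 4
  item 9: 2
Total = 3 + 2 + 3 + 3 + 4 + 2 + 1 + 4 + 2 = 24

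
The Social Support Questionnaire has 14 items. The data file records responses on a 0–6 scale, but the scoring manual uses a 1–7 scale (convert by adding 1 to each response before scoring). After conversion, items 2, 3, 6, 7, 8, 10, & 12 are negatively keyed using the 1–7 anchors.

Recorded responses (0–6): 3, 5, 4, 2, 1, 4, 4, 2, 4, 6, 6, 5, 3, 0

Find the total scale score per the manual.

Convert to 1–7: 4, 6, 5, 3, 2, 5, 5, 3, 5, 7, 7, 6, 4, 1
Reverse-coded (on a 1–7 scale, reversed = 8 − raw):
  item 2: 8 − 6 = 2
  item 3: 8 − 5 = 3
  item 6: 8 − 5 = 3
  item 7: 8 − 5 = 3
  item 8: 8 − 3 = 5
  item 10: 8 − 7 = 1
  item 12: 8 − 6 = 2
Scored: 4, 2, 3, 3, 2, 3, 3, 5, 5, 1, 7, 2, 4, 1
Total = 45

45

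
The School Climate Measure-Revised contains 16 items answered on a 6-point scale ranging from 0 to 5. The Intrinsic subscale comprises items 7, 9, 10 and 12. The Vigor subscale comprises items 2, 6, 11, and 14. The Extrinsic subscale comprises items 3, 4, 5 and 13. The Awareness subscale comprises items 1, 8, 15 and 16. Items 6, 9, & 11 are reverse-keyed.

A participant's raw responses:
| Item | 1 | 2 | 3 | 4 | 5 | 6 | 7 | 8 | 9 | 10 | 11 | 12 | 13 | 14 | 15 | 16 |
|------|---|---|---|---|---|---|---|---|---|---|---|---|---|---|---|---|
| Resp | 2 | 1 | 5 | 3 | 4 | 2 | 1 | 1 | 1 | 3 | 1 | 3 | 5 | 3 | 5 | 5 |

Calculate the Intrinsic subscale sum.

11

Intrinsic items: 7, 9, 10, 12.
Of these, item 9 is reverse-keyed; reverse-coded value = 5 − response.
  item 7: 1
  item 9: 5 − 1 = 4
  item 10: 3
  item 12: 3
Sum = 1 + 4 + 3 + 3 = 11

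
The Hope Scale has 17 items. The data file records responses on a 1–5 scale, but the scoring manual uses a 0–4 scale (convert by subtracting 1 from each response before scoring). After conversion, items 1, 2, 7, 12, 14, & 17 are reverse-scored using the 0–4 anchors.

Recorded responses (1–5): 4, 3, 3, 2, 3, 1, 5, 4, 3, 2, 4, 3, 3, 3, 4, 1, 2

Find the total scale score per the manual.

Convert to 0–4: 3, 2, 2, 1, 2, 0, 4, 3, 2, 1, 3, 2, 2, 2, 3, 0, 1
Reverse-coded (reverse-coded value = 4 − response):
  item 1: 4 − 3 = 1
  item 2: 4 − 2 = 2
  item 7: 4 − 4 = 0
  item 12: 4 − 2 = 2
  item 14: 4 − 2 = 2
  item 17: 4 − 1 = 3
Scored: 1, 2, 2, 1, 2, 0, 0, 3, 2, 1, 3, 2, 2, 2, 3, 0, 3
Total = 29

29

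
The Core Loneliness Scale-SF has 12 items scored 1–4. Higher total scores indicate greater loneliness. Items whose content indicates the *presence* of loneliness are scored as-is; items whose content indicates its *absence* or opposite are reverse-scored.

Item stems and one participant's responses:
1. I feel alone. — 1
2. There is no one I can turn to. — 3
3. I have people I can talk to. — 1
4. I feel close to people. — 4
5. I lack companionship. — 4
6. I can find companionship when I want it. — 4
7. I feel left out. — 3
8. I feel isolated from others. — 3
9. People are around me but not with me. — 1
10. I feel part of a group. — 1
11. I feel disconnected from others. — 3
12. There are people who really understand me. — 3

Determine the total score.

Items 3, 4, 6, 10, 12 describe the absence/opposite of loneliness → reverse-score.
reversed = (1+4) − raw = 5 − raw.
  item 1: 1
  item 2: 3
  item 3: 5 − 1 = 4
  item 4: 5 − 4 = 1
  item 5: 4
  item 6: 5 − 4 = 1
  item 7: 3
  item 8: 3
  item 9: 1
  item 10: 5 − 1 = 4
  item 11: 3
  item 12: 5 − 3 = 2
Total = 1 + 3 + 4 + 1 + 4 + 1 + 3 + 3 + 1 + 4 + 3 + 2 = 30

30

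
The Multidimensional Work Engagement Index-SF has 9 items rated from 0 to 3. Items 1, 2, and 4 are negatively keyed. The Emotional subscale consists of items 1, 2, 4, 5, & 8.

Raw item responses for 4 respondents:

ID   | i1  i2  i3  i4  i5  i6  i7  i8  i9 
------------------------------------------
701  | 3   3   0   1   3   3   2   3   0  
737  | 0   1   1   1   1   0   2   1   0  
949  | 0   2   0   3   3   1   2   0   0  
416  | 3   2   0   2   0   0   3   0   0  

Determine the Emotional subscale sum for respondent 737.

Respondent 737 raw: 0, 1, 1, 1, 1, 0, 2, 1, 0.
Emotional items: 1, 2, 4, 5, 8.
Reverse-coded (on a 0–3 scale, reversed = 3 − raw):
  item 1: 3 − 0 = 3
  item 2: 3 − 1 = 2
  item 4: 3 − 1 = 2
  item 5: 1
  item 8: 1
Sum = 3 + 2 + 2 + 1 + 1 = 9

9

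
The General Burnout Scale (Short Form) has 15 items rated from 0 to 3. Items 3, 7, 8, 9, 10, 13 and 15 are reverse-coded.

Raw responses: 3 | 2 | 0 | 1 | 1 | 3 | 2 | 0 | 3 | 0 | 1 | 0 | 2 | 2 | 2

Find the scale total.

25

Reverse-coded items use 3 − raw:
  item 3: 3 − 0 = 3
  item 7: 3 − 2 = 1
  item 8: 3 − 0 = 3
  item 9: 3 − 3 = 0
  item 10: 3 − 0 = 3
  item 13: 3 − 2 = 1
  item 15: 3 − 2 = 1
Scored items: 3, 2, 3, 1, 1, 3, 1, 3, 0, 3, 1, 0, 1, 2, 1
Total = 3 + 2 + 3 + 1 + 1 + 3 + 1 + 3 + 0 + 3 + 1 + 0 + 1 + 2 + 1 = 25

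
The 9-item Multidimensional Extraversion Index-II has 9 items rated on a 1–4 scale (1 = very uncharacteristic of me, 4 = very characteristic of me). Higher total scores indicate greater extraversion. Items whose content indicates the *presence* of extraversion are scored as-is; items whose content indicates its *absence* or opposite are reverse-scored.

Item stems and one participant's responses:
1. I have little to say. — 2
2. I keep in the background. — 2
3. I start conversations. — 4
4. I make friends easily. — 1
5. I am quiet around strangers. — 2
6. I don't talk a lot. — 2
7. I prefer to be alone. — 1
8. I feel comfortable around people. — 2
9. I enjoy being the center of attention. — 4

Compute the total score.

27

Items 1, 2, 5, 6, 7 describe the absence/opposite of extraversion → reverse-score.
reversed = (1+4) − raw = 5 − raw.
  item 1: 5 − 2 = 3
  item 2: 5 − 2 = 3
  item 3: 4
  item 4: 1
  item 5: 5 − 2 = 3
  item 6: 5 − 2 = 3
  item 7: 5 − 1 = 4
  item 8: 2
  item 9: 4
Total = 3 + 3 + 4 + 1 + 3 + 3 + 4 + 2 + 4 = 27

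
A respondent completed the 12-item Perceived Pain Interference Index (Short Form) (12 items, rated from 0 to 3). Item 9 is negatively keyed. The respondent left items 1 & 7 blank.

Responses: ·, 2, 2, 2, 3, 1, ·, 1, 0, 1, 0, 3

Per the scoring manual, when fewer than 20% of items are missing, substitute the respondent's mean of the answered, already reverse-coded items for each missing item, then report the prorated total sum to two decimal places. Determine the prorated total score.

Reverse-coded (on a 0–3 scale, reversed = 3 − raw):
  item 9: 3 − 0 = 3
Completed scored items (10 of 12): 2, 2, 2, 3, 1, 1, 3, 1, 0, 3; sum = 18.
Person mean = 18 / 10 ≈ 1.8000
Prorated total = (18 / 10) × 12 = 21.60 (to 2 dp)

21.60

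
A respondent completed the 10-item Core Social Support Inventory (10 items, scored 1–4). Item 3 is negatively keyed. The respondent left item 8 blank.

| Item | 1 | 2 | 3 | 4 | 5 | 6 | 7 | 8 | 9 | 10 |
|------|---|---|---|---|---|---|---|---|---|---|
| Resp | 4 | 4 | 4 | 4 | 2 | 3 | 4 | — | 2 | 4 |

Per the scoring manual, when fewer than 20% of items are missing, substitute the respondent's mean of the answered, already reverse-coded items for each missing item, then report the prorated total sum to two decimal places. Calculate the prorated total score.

31.11

Reverse-coded (reversed = (1+4) − raw = 5 − raw):
  item 3: 5 − 4 = 1
Completed scored items (9 of 10): 4, 4, 1, 4, 2, 3, 4, 2, 4; sum = 28.
Person mean = 28 / 9 ≈ 3.1111
Prorated total = (28 / 9) × 10 = 31.11 (to 2 dp)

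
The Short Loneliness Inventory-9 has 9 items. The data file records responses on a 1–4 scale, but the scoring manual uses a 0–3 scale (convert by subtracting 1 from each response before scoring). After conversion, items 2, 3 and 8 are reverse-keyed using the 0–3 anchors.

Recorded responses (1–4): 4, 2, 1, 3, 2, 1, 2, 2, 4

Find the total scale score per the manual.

17

Convert to 0–3: 3, 1, 0, 2, 1, 0, 1, 1, 3
Reverse-coded (on a 0–3 scale, reversed = 3 − raw):
  item 2: 3 − 1 = 2
  item 3: 3 − 0 = 3
  item 8: 3 − 1 = 2
Scored: 3, 2, 3, 2, 1, 0, 1, 2, 3
Total = 17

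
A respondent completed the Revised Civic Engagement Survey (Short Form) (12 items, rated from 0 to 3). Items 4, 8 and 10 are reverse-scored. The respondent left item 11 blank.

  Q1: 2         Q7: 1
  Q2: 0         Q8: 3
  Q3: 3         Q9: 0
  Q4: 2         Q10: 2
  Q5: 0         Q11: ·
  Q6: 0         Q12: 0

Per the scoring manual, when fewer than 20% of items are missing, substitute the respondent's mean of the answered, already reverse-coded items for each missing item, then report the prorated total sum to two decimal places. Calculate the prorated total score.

Reverse-coded (reversed = (0+3) − raw = 3 − raw):
  item 4: 3 − 2 = 1
  item 8: 3 − 3 = 0
  item 10: 3 − 2 = 1
Completed scored items (11 of 12): 2, 0, 3, 1, 0, 0, 1, 0, 0, 1, 0; sum = 8.
Person mean = 8 / 11 ≈ 0.7273
Prorated total = (8 / 11) × 12 = 8.73 (to 2 dp)

8.73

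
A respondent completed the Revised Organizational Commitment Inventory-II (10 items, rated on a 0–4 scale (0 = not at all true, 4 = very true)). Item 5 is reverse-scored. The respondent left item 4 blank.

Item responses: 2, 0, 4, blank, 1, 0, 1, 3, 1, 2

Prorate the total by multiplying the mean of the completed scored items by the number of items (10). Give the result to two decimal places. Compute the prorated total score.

17.78

Reverse-coded (on a 0–4 scale, reversed = 4 − raw):
  item 5: 4 − 1 = 3
Completed scored items (9 of 10): 2, 0, 4, 3, 0, 1, 3, 1, 2; sum = 16.
Person mean = 16 / 9 ≈ 1.7778
Prorated total = (16 / 9) × 10 = 17.78 (to 2 dp)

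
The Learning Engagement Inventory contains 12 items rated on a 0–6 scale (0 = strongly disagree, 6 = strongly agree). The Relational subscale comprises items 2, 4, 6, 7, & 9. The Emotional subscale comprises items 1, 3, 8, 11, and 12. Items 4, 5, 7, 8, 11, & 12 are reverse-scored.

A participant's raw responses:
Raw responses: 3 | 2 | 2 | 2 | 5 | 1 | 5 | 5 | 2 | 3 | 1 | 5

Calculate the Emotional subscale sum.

12

Emotional items: 1, 3, 8, 11, 12.
Of these, items 8, 11 and 12 are reverse-scored; reverse-coded value = 6 − response.
  item 1: 3
  item 3: 2
  item 8: 6 − 5 = 1
  item 11: 6 − 1 = 5
  item 12: 6 − 5 = 1
Sum = 3 + 2 + 1 + 5 + 1 = 12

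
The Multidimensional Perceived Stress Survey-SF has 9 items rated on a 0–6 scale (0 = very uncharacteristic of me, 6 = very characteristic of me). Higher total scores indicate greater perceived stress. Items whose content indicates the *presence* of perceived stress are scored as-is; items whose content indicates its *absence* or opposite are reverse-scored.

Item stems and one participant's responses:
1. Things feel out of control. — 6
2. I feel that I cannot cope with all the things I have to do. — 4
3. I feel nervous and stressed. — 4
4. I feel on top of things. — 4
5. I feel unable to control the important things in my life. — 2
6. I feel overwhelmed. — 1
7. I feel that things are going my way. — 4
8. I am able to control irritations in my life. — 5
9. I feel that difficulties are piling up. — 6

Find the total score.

Items 4, 7, 8 describe the absence/opposite of perceived stress → reverse-score.
reversed = (0+6) − raw = 6 − raw.
  item 1: 6
  item 2: 4
  item 3: 4
  item 4: 6 − 4 = 2
  item 5: 2
  item 6: 1
  item 7: 6 − 4 = 2
  item 8: 6 − 5 = 1
  item 9: 6
Total = 6 + 4 + 4 + 2 + 2 + 1 + 2 + 1 + 6 = 28

28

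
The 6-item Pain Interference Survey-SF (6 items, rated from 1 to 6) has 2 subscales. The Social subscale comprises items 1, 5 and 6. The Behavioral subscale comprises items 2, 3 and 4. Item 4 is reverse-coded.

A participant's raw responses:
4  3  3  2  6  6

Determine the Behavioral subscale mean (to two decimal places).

3.67

Behavioral items: 2, 3, 4.
Of these, item 4 is reverse-coded; on a 1–6 scale, reversed = 7 − raw.
  item 2: 3
  item 3: 3
  item 4: 7 − 2 = 5
Sum = 3 + 3 + 5 = 11
Mean = 11 / 3 = 3.67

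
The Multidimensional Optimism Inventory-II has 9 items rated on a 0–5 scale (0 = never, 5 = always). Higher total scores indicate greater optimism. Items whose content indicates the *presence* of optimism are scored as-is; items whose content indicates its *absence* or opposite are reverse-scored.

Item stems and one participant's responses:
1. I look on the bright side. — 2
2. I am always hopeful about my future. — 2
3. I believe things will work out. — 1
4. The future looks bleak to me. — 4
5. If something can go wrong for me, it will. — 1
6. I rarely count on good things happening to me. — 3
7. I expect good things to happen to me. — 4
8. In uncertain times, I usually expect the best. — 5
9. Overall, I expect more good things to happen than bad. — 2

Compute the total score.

Items 4, 5, 6 describe the absence/opposite of optimism → reverse-score.
reverse-coded value = 5 − response.
  item 1: 2
  item 2: 2
  item 3: 1
  item 4: 5 − 4 = 1
  item 5: 5 − 1 = 4
  item 6: 5 − 3 = 2
  item 7: 4
  item 8: 5
  item 9: 2
Total = 2 + 2 + 1 + 1 + 4 + 2 + 4 + 5 + 2 = 23

23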